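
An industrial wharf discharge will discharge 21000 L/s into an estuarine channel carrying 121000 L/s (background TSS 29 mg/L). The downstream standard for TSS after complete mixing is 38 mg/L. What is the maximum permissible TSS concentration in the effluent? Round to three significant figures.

89.9 mg/L

At the limit, (Qr·Cr + Qe·Cₑ)/(Qr + Qe) = 38:
Cₑ = (142000·38 − 121000·29.00) / 21000 = 89.86 mg/L.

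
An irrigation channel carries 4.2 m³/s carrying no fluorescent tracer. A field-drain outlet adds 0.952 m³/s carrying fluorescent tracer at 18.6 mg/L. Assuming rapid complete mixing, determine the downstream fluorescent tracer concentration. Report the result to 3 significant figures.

After mixing, C = (4.200·0 + 0.9520·18.60) / 5.152 = 17.71/5.152 = 3.437 mg/L.

3.44 mg/L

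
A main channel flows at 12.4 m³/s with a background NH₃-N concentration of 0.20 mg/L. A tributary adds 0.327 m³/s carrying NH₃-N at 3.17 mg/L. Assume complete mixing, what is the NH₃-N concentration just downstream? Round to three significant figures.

0.276 mg/L

Conservation of mass: C = (12.40·0.2000 + 0.3270·3.170) / 12.73 = 3.517/12.73 = 0.2763 mg/L.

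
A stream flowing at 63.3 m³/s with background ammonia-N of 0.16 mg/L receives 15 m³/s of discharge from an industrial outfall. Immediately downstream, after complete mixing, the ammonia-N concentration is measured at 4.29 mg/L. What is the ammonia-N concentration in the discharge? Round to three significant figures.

21.7 mg/L

Mass balance: 63.30·0.1600 + 15.00·Cₑ = 78.30·4.290
→ Cₑ = (78.30·4.290 − 63.30·0.1600) / 15.00 = 21.72 mg/L.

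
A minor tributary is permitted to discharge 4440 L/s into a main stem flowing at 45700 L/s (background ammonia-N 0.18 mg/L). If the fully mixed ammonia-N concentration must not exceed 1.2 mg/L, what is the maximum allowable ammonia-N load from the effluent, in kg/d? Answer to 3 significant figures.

Mass balance at the limit: 45700·0.1800 + 4440·Cₑ = 50140·1.2 → Cₑ = 11.70 mg/L.
4440 L/s = 4.440 m³/s. Load = 4.440 m³/s × 11.70 g/m³ × 86 400 s/d = 4488 kg/d.

4490 kg/d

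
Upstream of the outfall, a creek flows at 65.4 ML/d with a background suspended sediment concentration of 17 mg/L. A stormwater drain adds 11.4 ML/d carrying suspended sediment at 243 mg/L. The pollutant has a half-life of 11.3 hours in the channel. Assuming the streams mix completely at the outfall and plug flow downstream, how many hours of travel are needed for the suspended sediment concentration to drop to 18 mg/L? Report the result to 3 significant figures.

16.8 h

Mass balance: C = (65.40·17.00 + 11.40·243.0) / 76.80 = 3882/76.80 = 50.55 mg/L.
Half-life 11.3 h → k = ln 2 / 11.3 = 0.06134 h⁻¹ = 1.472 d⁻¹.
50.55·exp(−k·t) = 18 → t = ln(50.55/18)/k = 60600 s = 16.83 h.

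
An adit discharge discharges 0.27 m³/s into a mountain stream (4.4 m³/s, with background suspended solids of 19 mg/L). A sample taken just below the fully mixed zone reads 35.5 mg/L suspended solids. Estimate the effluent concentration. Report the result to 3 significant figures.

304 mg/L

Mass balance: 4.400·19.00 + 0.2700·Cₑ = 4.670·35.50
→ Cₑ = (4.670·35.50 − 4.400·19.00) / 0.2700 = 304.4 mg/L.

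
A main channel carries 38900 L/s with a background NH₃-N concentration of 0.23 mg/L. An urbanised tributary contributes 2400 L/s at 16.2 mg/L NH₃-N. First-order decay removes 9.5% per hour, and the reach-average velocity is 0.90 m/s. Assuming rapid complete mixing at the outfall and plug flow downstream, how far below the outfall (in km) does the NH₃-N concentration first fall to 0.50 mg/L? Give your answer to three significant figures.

27.3 km

Flow-weighted average: C = (38900·0.2300 + 2400·16.20) / 41300 = 47830/41300 = 1.158 mg/L.
9.5%/h lost → k = −ln(1 − 0.095) = 0.09982 h⁻¹.
Set 1.158·exp(−k·t) = 0.50 → t = ln(1.158/0.50)/k = 30290 s = 8.414 h.
Distance = v·t = 0.90·30290 = 27260 m = 27.26 km.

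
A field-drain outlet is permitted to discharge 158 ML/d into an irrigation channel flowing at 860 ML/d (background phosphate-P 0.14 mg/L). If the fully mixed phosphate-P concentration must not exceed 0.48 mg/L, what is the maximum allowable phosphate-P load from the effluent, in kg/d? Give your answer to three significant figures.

Mass balance at the limit: 860.0·0.1400 + 158.0·Cₑ = 1018·0.48 → Cₑ = 2.331 mg/L.
158.0 ML/d = 1.829 m³/s. Load = 1.829 m³/s × 2.331 g/m³ × 86 400 s/d = 368.2 kg/d.

368 kg/d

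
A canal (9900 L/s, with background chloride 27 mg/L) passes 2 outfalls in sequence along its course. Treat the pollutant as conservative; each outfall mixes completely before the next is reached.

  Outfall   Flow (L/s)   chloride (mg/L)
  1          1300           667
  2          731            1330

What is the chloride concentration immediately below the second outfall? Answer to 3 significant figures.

177 mg/L

Outfall 1: combined Q = 11200 L/s; C = (9900·27.00 + 1300·667.0)/11200 = 101.3 mg/L.
Outfall 2: combined Q = 11930 L/s; C = (11200·101.3 + 731.0·1330)/11930 = 176.6 mg/L.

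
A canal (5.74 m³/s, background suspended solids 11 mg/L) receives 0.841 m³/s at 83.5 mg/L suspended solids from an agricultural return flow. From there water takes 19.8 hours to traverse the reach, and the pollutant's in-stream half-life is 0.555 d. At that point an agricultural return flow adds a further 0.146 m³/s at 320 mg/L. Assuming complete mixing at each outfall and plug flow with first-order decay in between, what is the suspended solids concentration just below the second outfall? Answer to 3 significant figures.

After mixing, C = (5.740·11.00 + 0.8410·83.50) / 6.581 = 133.4/6.581 = 20.26 mg/L; combined flow 6.581 m³/s.
Half-life 0.555 d → k = ln 2 / 0.555 = 1.249 d⁻¹.
After decay, C = 20.26 × e^(−kt) = 20.26 × 0.3569 = 7.232 mg/L.
At the second outfall, C = (6.581·7.232 + 0.1460·320.0) / (6.581 + 0.1460) = 14.02 mg/L.

14.0 mg/L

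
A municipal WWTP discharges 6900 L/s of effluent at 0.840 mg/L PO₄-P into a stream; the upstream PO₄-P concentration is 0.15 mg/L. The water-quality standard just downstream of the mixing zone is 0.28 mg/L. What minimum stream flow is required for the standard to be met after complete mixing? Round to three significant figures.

Set C_mix = 0.28: (Q·0.1500 + 6900·0.8400) / (Q + 6900) = 0.28
→ Q = 6900·(0.8400 − 0.28)/(0.28 − 0.1500) = 29720 L/s.

29700 L/s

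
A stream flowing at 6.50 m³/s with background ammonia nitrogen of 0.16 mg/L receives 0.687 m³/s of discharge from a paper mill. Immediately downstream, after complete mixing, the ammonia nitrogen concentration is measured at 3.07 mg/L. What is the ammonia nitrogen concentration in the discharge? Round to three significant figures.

Mass balance: 6.500·0.1600 + 0.6870·Cₑ = 7.187·3.070
→ Cₑ = (7.187·3.070 − 6.500·0.1600) / 0.6870 = 30.60 mg/L.

30.6 mg/L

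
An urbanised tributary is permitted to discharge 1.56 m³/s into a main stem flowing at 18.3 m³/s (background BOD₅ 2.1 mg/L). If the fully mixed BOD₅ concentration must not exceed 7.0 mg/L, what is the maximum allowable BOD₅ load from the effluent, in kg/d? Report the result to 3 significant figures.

8690 kg/d

Mass balance at the limit: 18.30·2.100 + 1.560·Cₑ = 19.86·7.0 → Cₑ = 64.48 mg/L.
Load = 1.560 m³/s × 64.48 g/m³ × 86 400 s/d = 8691 kg/d.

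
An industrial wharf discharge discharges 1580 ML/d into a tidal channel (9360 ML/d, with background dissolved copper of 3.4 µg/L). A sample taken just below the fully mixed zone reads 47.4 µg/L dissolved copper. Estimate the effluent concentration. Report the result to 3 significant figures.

Mass balance: 9360·3.400 + 1580·Cₑ = 10940·47.40
→ Cₑ = (10940·47.40 − 9360·3.400) / 1580 = 308.1 µg/L.

308 µg/L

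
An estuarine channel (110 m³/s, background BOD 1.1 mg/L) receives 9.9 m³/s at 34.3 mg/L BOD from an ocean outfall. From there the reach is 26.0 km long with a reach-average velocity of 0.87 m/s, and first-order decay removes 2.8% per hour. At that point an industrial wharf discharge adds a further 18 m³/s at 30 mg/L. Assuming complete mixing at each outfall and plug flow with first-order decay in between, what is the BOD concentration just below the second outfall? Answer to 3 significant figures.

6.55 mg/L

Mixed concentration C = ΣQC/ΣQ = (110.0·1.100 + 9.900·34.30) / 119.9 = 460.6/119.9 = 3.841 mg/L; combined flow 119.9 m³/s.
Travel time t = 26.0·1000 / 0.87 = 29890 s = 8.301 h.
2.8%/h lost → k = −ln(1 − 0.028) = 0.02840 h⁻¹.
First-order decay: C = 3.841·exp(−k·t) = 3.841·0.7900 = 3.035 mg/L.
At the second outfall, C = (119.9·3.035 + 18.00·30.00) / (119.9 + 18.00) = 6.554 mg/L.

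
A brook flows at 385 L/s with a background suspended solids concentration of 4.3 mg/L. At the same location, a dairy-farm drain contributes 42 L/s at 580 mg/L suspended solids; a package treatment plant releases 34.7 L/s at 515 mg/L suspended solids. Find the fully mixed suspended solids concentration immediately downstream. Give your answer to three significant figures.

95.1 mg/L

Mass balance: C = (385.0·4.300 + 42.00·580.0 + 34.70·515.0) / 461.7 = 43890/461.7 = 95.05 mg/L.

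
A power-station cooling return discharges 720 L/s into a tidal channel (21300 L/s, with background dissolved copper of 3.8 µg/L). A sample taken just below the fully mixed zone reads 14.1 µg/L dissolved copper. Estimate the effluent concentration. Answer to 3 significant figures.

Mass balance: 21300·3.800 + 720.0·Cₑ = 22020·14.10
→ Cₑ = (22020·14.10 − 21300·3.800) / 720.0 = 318.8 µg/L.

319 µg/L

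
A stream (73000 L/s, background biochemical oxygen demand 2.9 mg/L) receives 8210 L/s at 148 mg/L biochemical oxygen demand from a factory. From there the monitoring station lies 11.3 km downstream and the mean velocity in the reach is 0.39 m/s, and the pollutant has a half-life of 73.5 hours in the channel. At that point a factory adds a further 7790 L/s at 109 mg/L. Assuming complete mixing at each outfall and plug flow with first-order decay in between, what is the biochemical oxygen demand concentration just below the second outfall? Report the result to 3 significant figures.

24.4 mg/L

Conservation of mass: C = (73000·2.900 + 8210·148.0) / 81210 = 1427000/81210 = 17.57 mg/L; combined flow 81210 L/s.
Travel time t = 11.3·1000 / 0.39 = 28970 s = 8.048 h.
Half-life 73.5 h → k = ln 2 / 73.5 = 0.009431 h⁻¹ = 0.2263 d⁻¹.
First-order decay: C = 17.57·exp(−k·t) = 17.57·0.9269 = 16.28 mg/L.
Second outfall: C = (81210·16.28 + 7790·109.0)/89000 = 24.40 mg/L.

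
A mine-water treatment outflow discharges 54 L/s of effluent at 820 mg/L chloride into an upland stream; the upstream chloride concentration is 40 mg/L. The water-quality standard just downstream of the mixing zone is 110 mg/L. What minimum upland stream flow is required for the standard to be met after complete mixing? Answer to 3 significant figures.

Set C_mix = 110: (Q·40.00 + 54.00·820.0) / (Q + 54.00) = 110
→ Q = 54.00·(820.0 − 110)/(110 − 40.00) = 547.7 L/s.

548 L/s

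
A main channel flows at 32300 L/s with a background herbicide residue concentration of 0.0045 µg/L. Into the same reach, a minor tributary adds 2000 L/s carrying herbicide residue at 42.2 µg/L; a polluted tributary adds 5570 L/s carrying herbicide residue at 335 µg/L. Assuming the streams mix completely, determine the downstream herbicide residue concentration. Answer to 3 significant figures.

Conservation of mass: C = (32300·0.004500 + 2000·42.20 + 5570·335.0) / 39870 = 1950000/39870 = 48.92 µg/L.

48.9 µg/L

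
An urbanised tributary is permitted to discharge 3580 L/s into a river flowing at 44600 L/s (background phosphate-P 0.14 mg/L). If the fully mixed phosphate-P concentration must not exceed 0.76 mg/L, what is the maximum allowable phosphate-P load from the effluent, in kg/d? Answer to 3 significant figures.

Mass balance at the limit: 44600·0.1400 + 3580·Cₑ = 48180·0.76 → Cₑ = 8.484 mg/L.
3580 L/s = 3.580 m³/s. Load = 3.580 m³/s × 8.484 g/m³ × 86 400 s/d = 2624 kg/d.

2620 kg/d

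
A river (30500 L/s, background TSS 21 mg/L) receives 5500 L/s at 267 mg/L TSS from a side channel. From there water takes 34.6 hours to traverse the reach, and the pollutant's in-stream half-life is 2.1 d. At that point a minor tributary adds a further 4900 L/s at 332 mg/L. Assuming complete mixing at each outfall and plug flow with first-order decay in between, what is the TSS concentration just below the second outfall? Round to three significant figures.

71.8 mg/L

Mass balance: C = (30500·21.00 + 5500·267.0) / 36000 = 2109000/36000 = 58.58 mg/L; combined flow 36000 L/s.
Half-life 2.1 d → k = ln 2 / 2.1 = 0.3301 d⁻¹.
First-order decay: C = 58.58·exp(−k·t) = 58.58·0.6214 = 36.40 mg/L.
Second outfall: C = (36000·36.40 + 4900·332.0)/40900 = 71.82 mg/L.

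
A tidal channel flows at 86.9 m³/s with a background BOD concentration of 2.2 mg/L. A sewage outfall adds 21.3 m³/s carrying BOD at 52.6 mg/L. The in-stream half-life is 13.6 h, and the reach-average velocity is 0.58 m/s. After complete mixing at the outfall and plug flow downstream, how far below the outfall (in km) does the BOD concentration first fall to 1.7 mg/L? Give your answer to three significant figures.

80.5 km

Mixed concentration C = ΣQC/ΣQ = (86.90·2.200 + 21.30·52.60) / 108.2 = 1312/108.2 = 12.12 mg/L.
Half-life 13.6 h → k = ln 2 / 13.6 = 0.05097 h⁻¹ = 1.223 d⁻¹.
Set 12.12·exp(−k·t) = 1.7 → t = ln(12.12/1.7)/k = 138800 s = 38.54 h.
Distance = v·t = 0.58·138800 = 80480 m = 80.48 km.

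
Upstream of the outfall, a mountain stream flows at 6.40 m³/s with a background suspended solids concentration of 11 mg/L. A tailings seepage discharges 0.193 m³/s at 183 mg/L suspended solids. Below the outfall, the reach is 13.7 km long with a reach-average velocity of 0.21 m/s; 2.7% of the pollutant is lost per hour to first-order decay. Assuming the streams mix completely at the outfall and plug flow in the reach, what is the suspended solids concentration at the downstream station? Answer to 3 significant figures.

After mixing, C = (6.400·11.00 + 0.1930·183.0) / 6.593 = 105.7/6.593 = 16.04 mg/L.
Travel time t = 13.7·1000 / 0.21 = 65240 s = 18.12 h.
2.7%/h lost → k = −ln(1 − 0.027) = 0.02737 h⁻¹.
After decay, C = 16.04 × e^(−kt) = 16.04 × 0.6090 = 9.765 mg/L.

9.76 mg/L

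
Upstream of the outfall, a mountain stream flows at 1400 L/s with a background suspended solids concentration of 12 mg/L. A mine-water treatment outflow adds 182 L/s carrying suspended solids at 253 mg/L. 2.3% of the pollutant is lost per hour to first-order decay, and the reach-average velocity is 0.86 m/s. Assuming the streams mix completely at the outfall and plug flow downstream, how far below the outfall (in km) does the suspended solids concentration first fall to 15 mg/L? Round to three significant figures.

Flow-weighted average: C = (1400·12.00 + 182.0·253.0) / 1582 = 62850/1582 = 39.73 mg/L.
2.3%/h lost → k = −ln(1 − 0.023) = 0.02327 h⁻¹.
Set 39.73·exp(−k·t) = 15 → t = ln(39.73/15)/k = 150700 s = 41.86 h.
Distance = v·t = 0.86·150700 = 129600 m = 129.6 km.

130 km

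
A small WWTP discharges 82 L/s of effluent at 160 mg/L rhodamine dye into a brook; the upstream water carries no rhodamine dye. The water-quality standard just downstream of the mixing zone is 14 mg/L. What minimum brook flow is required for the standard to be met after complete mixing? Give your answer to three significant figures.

855 L/s

Set C_mix = 14: (Q·0 + 82.00·160.0) / (Q + 82.00) = 14
→ Q = 82.00·(160.0 − 14)/(14 − 0) = 855.1 L/s.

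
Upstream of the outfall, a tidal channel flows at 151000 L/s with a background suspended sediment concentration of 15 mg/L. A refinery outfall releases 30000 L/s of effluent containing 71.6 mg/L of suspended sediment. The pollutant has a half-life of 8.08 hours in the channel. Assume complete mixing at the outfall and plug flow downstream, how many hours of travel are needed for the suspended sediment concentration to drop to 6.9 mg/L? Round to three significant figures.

14.7 h

Mass balance: C = (151000·15.00 + 30000·71.60) / 181000 = 4413000/181000 = 24.38 mg/L.
Half-life 8.08 h → k = ln 2 / 8.08 = 0.08579 h⁻¹ = 2.059 d⁻¹.
24.38·exp(−k·t) = 6.9 → t = ln(24.38/6.9)/k = 52970 s = 14.71 h.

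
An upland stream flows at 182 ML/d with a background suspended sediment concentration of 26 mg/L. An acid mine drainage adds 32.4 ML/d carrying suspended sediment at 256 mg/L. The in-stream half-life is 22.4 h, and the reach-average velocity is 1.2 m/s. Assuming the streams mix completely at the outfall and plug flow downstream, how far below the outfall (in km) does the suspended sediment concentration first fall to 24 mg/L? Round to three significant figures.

130 km

Mixed concentration C = ΣQC/ΣQ = (182.0·26.00 + 32.40·256.0) / 214.4 = 13030/214.4 = 60.76 mg/L.
Half-life 22.4 h → k = ln 2 / 22.4 = 0.03094 h⁻¹ = 0.7427 d⁻¹.
Set 60.76·exp(−k·t) = 24 → t = ln(60.76/24)/k = 108100 s = 30.02 h.
Distance = v·t = 1.2·108100 = 129700 m = 129.7 km.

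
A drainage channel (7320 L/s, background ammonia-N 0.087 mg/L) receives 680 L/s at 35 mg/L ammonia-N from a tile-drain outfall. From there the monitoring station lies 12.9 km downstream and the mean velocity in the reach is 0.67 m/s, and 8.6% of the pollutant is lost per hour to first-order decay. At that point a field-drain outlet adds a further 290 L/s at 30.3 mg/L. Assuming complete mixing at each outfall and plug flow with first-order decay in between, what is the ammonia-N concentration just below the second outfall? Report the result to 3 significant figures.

2.88 mg/L

After mixing, C = (7320·0.08700 + 680.0·35.00) / 8000 = 24440/8000 = 3.055 mg/L; combined flow 8000 L/s.
Travel time t = 12.9·1000 / 0.67 = 19250 s = 5.348 h.
8.6%/h lost → k = −ln(1 − 0.086) = 0.08992 h⁻¹.
Decay over the reach: 3.055·exp(−kt) = 3.055·0.6182 = 1.888 mg/L.
At the second outfall, C = (8000·1.888 + 290.0·30.30) / (8000 + 290.0) = 2.882 mg/L.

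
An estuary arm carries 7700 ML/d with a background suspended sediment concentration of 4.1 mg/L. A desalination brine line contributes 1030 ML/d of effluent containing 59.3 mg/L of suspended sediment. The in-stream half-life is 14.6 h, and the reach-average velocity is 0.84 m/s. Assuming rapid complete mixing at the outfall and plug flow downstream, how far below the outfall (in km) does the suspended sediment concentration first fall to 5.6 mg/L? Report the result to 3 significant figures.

40.7 km

Conservation of mass: C = (7700·4.100 + 1030·59.30) / 8730 = 92650/8730 = 10.61 mg/L.
Half-life 14.6 h → k = ln 2 / 14.6 = 0.04748 h⁻¹ = 1.139 d⁻¹.
Set 10.61·exp(−k·t) = 5.6 → t = ln(10.61/5.6)/k = 48480 s = 13.47 h.
Distance = v·t = 0.84·48480 = 40720 m = 40.72 km.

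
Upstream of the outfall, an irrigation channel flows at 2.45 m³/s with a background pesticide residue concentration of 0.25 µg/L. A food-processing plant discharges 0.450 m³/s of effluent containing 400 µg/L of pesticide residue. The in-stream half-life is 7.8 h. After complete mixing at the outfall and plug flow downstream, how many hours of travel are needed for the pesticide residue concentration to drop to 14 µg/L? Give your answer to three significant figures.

Flow-weighted average: C = (2.450·0.2500 + 0.4500·400.0) / 2.900 = 180.6/2.900 = 62.28 µg/L.
Half-life 7.8 h → k = ln 2 / 7.8 = 0.08887 h⁻¹ = 2.133 d⁻¹.
62.28·exp(−k·t) = 14 → t = ln(62.28/14)/k = 60470 s = 16.80 h.

16.8 h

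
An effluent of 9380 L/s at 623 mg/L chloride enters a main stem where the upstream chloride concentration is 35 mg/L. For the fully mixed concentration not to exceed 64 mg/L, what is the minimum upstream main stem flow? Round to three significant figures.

Set C_mix = 64: (Q·35.00 + 9380·623.0) / (Q + 9380) = 64
→ Q = 9380·(623.0 − 64)/(64 − 35.00) = 180800 L/s.

181000 L/s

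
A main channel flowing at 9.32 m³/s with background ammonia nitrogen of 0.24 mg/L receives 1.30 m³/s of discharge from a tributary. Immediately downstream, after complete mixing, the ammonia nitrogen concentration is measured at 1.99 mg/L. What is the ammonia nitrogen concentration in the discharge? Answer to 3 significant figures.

Mass balance: 9.320·0.2400 + 1.300·Cₑ = 10.62·1.990
→ Cₑ = (10.62·1.990 − 9.320·0.2400) / 1.300 = 14.54 mg/L.

14.5 mg/L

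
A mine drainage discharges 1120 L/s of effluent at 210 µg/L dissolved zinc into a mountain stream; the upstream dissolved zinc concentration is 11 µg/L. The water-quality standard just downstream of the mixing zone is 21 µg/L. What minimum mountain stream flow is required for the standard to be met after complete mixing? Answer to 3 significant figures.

Set C_mix = 21: (Q·11.00 + 1120·210.0) / (Q + 1120) = 21
→ Q = 1120·(210.0 − 21)/(21 − 11.00) = 21170 L/s.

21200 L/s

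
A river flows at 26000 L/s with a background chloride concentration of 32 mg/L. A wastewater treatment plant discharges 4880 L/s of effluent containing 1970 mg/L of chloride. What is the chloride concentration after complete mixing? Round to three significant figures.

After mixing, C = (26000·32.00 + 4880·1970) / 30880 = 10450000/30880 = 338.3 mg/L.

338 mg/L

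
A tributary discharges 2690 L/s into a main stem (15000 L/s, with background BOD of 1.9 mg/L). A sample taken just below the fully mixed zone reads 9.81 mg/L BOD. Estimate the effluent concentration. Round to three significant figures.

53.9 mg/L

Mass balance: 15000·1.900 + 2690·Cₑ = 17690·9.810
→ Cₑ = (17690·9.810 − 15000·1.900) / 2690 = 53.92 mg/L.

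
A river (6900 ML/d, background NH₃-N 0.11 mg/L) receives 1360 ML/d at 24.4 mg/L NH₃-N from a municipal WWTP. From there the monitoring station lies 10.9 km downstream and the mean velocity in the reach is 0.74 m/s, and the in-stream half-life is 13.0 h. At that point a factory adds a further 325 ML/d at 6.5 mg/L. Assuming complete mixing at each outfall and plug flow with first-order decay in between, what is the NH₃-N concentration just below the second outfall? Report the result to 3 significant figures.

Mass balance: C = (6900·0.1100 + 1360·24.40) / 8260 = 33940/8260 = 4.109 mg/L; combined flow 8260 ML/d.
Travel time t = 10.9·1000 / 0.74 = 14730 s = 4.092 h.
Half-life 13.0 h → k = ln 2 / 13.0 = 0.05332 h⁻¹ = 1.280 d⁻¹.
First-order decay: C = 4.109·exp(−k·t) = 4.109·0.8040 = 3.304 mg/L.
At the second outfall, C = (8260·3.304 + 325.0·6.500) / (8260 + 325.0) = 3.425 mg/L.

3.42 mg/L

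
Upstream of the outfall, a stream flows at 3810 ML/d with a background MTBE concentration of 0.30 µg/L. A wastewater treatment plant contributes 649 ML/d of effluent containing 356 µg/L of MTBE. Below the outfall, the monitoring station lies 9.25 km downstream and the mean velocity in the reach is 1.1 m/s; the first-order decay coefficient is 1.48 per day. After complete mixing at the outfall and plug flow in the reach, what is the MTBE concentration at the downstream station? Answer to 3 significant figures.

45.1 µg/L

Mixed concentration C = ΣQC/ΣQ = (3810·0.3000 + 649.0·356.0) / 4459 = 232200/4459 = 52.07 µg/L.
Travel time t = 9.25·1000 / 1.1 = 8409 s = 2.336 h.
After decay, C = 52.07 × e^(−kt) = 52.07 × 0.8658 = 45.09 µg/L.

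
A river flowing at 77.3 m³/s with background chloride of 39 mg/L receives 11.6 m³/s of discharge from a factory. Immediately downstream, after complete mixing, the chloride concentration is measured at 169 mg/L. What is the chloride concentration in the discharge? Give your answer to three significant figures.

1040 mg/L

Mass balance: 77.30·39.00 + 11.60·Cₑ = 88.90·169.0
→ Cₑ = (88.90·169.0 − 77.30·39.00) / 11.60 = 1035 mg/L.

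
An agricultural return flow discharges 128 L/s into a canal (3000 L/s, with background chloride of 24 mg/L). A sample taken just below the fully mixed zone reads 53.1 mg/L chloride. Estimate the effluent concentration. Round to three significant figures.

Mass balance: 3000·24.00 + 128.0·Cₑ = 3128·53.10
→ Cₑ = (3128·53.10 − 3000·24.00) / 128.0 = 735.1 mg/L.

735 mg/L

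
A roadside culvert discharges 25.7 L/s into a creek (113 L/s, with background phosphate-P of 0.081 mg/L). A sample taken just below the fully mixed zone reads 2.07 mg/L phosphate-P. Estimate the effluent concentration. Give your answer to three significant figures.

Mass balance: 113.0·0.08100 + 25.70·Cₑ = 138.7·2.070
→ Cₑ = (138.7·2.070 − 113.0·0.08100) / 25.70 = 10.82 mg/L.

10.8 mg/L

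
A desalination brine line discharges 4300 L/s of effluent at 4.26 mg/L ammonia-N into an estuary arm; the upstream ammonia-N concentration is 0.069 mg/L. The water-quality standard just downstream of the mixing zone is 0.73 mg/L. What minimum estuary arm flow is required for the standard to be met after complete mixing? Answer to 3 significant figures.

23000 L/s

Set C_mix = 0.73: (Q·0.06900 + 4300·4.260) / (Q + 4300) = 0.73
→ Q = 4300·(4.260 − 0.73)/(0.73 − 0.06900) = 22960 L/s.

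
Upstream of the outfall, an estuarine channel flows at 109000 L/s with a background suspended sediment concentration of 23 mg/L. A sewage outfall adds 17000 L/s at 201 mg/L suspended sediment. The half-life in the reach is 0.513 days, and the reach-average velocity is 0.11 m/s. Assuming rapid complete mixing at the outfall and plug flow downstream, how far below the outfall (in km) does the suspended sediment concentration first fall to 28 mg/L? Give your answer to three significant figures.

Mass balance: C = (109000·23.00 + 17000·201.0) / 126000 = 5924000/126000 = 47.02 mg/L.
Half-life 0.513 d → k = ln 2 / 0.513 = 1.351 d⁻¹.
Set 47.02·exp(−k·t) = 28 → t = ln(47.02/28)/k = 33140 s = 9.206 h.
Distance = v·t = 0.11·33140 = 3646 m = 3.646 km.

3.65 km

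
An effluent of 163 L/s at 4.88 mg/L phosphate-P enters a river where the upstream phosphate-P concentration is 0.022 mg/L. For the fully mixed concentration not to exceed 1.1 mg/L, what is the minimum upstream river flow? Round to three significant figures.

Set C_mix = 1.1: (Q·0.02200 + 163.0·4.880) / (Q + 163.0) = 1.1
→ Q = 163.0·(4.880 − 1.1)/(1.1 − 0.02200) = 571.6 L/s.

572 L/s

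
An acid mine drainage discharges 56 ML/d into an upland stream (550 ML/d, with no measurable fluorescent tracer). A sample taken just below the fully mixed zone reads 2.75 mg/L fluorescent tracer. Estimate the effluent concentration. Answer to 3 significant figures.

29.8 mg/L

Mass balance: 550.0·0 + 56.00·Cₑ = 606.0·2.750
→ Cₑ = (606.0·2.750 − 550.0·0) / 56.00 = 29.76 mg/L.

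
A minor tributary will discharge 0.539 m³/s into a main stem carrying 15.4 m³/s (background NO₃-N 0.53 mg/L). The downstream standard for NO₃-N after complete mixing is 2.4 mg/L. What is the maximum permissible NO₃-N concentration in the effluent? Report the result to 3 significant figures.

At the limit, (Qr·Cr + Qe·Cₑ)/(Qr + Qe) = 2.4:
Cₑ = (15.94·2.4 − 15.40·0.5300) / 0.5390 = 55.83 mg/L.

55.8 mg/L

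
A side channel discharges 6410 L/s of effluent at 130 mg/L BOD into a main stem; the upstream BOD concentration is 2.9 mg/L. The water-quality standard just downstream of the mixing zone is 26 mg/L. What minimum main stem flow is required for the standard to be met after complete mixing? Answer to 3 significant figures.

Set C_mix = 26: (Q·2.900 + 6410·130.0) / (Q + 6410) = 26
→ Q = 6410·(130.0 − 26)/(26 − 2.900) = 28860 L/s.

28900 L/s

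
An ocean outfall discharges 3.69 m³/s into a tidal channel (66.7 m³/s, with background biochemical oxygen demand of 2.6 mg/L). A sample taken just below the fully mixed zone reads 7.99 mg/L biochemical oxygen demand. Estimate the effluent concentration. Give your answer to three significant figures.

Mass balance: 66.70·2.600 + 3.690·Cₑ = 70.39·7.990
→ Cₑ = (70.39·7.990 − 66.70·2.600) / 3.690 = 105.4 mg/L.

105 mg/L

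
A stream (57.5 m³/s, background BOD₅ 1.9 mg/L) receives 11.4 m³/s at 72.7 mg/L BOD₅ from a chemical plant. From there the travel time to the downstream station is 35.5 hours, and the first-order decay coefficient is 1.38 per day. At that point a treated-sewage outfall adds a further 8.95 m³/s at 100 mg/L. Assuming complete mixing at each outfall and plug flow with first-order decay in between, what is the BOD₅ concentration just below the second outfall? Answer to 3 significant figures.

13.1 mg/L

After mixing, C = (57.50·1.900 + 11.40·72.70) / 68.90 = 938.0/68.90 = 13.61 mg/L; combined flow 68.90 m³/s.
First-order decay: C = 13.61·exp(−k·t) = 13.61·0.1299 = 1.768 mg/L.
Second outfall: C = (68.90·1.768 + 8.950·100.0)/77.85 = 13.06 mg/L.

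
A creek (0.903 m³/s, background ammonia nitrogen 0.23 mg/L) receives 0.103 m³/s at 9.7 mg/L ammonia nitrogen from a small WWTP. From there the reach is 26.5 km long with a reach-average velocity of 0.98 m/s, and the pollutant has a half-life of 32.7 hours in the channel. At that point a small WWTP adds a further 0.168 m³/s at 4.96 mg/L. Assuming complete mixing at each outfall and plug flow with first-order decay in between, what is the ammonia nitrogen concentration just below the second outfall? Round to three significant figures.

1.59 mg/L

Conservation of mass: C = (0.9030·0.2300 + 0.1030·9.700) / 1.006 = 1.207/1.006 = 1.200 mg/L; combined flow 1.006 m³/s.
Travel time t = 26.5·1000 / 0.98 = 27040 s = 7.511 h.
Half-life 32.7 h → k = ln 2 / 32.7 = 0.02120 h⁻¹ = 0.5087 d⁻¹.
After decay, C = 1.200 × e^(−kt) = 1.200 × 0.8528 = 1.023 mg/L.
Second outfall: C = (1.006·1.023 + 0.1680·4.960)/1.174 = 1.586 mg/L.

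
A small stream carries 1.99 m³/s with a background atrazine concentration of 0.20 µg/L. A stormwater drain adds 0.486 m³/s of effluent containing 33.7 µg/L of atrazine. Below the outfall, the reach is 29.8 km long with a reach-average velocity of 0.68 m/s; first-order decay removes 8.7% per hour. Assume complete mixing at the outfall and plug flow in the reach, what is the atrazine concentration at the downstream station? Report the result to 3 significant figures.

Mass balance: C = (1.990·0.2000 + 0.4860·33.70) / 2.476 = 16.78/2.476 = 6.776 µg/L.
Travel time t = 29.8·1000 / 0.68 = 43820 s = 12.17 h.
8.7%/h lost → k = −ln(1 − 0.087) = 0.09102 h⁻¹.
First-order decay: C = 6.776·exp(−k·t) = 6.776·0.3302 = 2.237 µg/L.

2.24 µg/L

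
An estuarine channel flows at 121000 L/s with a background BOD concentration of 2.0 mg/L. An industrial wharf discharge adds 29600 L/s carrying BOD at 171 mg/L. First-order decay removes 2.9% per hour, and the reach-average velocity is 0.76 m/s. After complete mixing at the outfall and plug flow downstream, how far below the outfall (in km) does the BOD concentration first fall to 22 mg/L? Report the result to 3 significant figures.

43.7 km

After mixing, C = (121000·2.000 + 29600·171.0) / 150600 = 5304000/150600 = 35.22 mg/L.
2.9%/h lost → k = −ln(1 − 0.029) = 0.02943 h⁻¹.
Set 35.22·exp(−k·t) = 22 → t = ln(35.22/22)/k = 57550 s = 15.99 h.
Distance = v·t = 0.76·57550 = 43740 m = 43.74 km.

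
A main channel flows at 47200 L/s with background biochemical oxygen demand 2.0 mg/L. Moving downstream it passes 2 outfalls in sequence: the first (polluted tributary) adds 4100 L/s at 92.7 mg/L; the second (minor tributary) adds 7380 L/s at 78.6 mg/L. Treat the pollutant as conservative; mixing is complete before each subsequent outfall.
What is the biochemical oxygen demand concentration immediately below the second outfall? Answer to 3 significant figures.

18.0 mg/L

Outfall 1: combined Q = 51300 L/s; C = (47200·2.000 + 4100·92.70)/51300 = 9.249 mg/L.
Outfall 2: combined Q = 58680 L/s; C = (51300·9.249 + 7380·78.60)/58680 = 17.97 mg/L.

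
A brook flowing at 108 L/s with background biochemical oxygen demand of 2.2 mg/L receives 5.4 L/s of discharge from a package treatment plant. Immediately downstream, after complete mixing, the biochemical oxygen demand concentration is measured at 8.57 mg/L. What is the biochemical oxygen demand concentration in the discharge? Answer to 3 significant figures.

Mass balance: 108.0·2.200 + 5.400·Cₑ = 113.4·8.570
→ Cₑ = (113.4·8.570 − 108.0·2.200) / 5.400 = 136.0 mg/L.

136 mg/L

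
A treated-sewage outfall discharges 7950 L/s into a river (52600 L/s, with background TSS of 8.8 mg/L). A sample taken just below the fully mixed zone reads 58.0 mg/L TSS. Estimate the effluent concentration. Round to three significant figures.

Mass balance: 52600·8.800 + 7950·Cₑ = 60550·58.00
→ Cₑ = (60550·58.00 − 52600·8.800) / 7950 = 383.5 mg/L.

384 mg/L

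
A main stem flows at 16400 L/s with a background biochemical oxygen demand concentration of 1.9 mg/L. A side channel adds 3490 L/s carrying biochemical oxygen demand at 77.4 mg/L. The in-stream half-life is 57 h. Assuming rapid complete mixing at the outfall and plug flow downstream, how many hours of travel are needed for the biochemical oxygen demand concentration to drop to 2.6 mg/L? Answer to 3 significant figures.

145 h

Mass balance: C = (16400·1.900 + 3490·77.40) / 19890 = 301300/19890 = 15.15 mg/L.
Half-life 57 h → k = ln 2 / 57 = 0.01216 h⁻¹ = 0.2919 d⁻¹.
15.15·exp(−k·t) = 2.6 → t = ln(15.15/2.6)/k = 521700 s = 144.9 h.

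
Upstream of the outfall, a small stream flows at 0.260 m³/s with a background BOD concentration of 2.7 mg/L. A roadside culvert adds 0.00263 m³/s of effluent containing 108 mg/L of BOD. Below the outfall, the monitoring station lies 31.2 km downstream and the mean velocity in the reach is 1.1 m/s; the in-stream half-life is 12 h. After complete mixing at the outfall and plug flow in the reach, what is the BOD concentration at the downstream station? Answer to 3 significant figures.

After mixing, C = (0.2600·2.700 + 0.002630·108.0) / 0.2626 = 0.9860/0.2626 = 3.754 mg/L.
Travel time t = 31.2·1000 / 1.1 = 28360 s = 7.879 h.
Half-life 12 h → k = ln 2 / 12 = 0.05776 h⁻¹ = 1.386 d⁻¹.
First-order decay: C = 3.754·exp(−k·t) = 3.754·0.6344 = 2.382 mg/L.

2.38 mg/L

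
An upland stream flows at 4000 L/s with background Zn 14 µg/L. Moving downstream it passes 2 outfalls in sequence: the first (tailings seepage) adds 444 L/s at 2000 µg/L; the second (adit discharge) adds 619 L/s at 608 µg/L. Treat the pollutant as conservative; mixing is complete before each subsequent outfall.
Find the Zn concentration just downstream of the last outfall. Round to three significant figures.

261 µg/L

Outfall 1: combined Q = 4444 L/s; C = (4000·14.00 + 444.0·2000)/4444 = 212.4 µg/L.
Outfall 2: combined Q = 5063 L/s; C = (4444·212.4 + 619.0·608.0)/5063 = 260.8 µg/L.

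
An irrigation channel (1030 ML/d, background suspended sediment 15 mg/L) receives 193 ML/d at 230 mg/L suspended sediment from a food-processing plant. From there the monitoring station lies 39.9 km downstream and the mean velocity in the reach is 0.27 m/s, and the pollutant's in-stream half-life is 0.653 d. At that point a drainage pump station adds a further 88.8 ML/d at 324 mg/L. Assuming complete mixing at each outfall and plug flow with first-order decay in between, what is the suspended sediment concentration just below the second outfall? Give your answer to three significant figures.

Conservation of mass: C = (1030·15.00 + 193.0·230.0) / 1223 = 59840/1223 = 48.93 mg/L; combined flow 1223 ML/d.
Travel time t = 39.9·1000 / 0.27 = 147800 s = 41.05 h.
Half-life 0.653 d → k = ln 2 / 0.653 = 1.061 d⁻¹.
Applying C = C₀e^(−kt): 48.93 × 0.1627 = 7.963 mg/L.
At the second outfall, C = (1223·7.963 + 88.80·324.0) / (1223 + 88.80) = 29.36 mg/L.

29.4 mg/L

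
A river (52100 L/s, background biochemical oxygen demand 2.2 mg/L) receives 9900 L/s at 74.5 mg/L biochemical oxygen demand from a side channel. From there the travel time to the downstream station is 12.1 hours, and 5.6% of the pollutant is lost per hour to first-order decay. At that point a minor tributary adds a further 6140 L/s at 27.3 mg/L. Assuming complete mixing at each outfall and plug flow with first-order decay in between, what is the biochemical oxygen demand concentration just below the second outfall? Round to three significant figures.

8.69 mg/L

After mixing, C = (52100·2.200 + 9900·74.50) / 62000 = 852200/62000 = 13.74 mg/L; combined flow 62000 L/s.
5.6%/h lost → k = −ln(1 − 0.056) = 0.05763 h⁻¹.
First-order decay: C = 13.74·exp(−k·t) = 13.74·0.4979 = 6.844 mg/L.
At the second outfall, C = (62000·6.844 + 6140·27.30) / (62000 + 6140) = 8.687 mg/L.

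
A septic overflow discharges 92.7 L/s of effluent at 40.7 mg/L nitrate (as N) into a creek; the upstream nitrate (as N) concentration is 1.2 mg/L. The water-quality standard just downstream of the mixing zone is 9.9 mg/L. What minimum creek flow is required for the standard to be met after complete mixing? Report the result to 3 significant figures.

Set C_mix = 9.9: (Q·1.200 + 92.70·40.70) / (Q + 92.70) = 9.9
→ Q = 92.70·(40.70 − 9.9)/(9.9 − 1.200) = 328.2 L/s.

328 L/s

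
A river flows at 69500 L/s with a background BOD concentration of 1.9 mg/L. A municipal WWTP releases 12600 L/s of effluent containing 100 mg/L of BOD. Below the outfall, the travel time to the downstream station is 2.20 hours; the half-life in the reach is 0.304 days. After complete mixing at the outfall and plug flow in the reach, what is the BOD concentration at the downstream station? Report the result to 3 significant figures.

13.8 mg/L

Flow-weighted average: C = (69500·1.900 + 12600·100.0) / 82100 = 1392000/82100 = 16.96 mg/L.
Half-life 0.304 d → k = ln 2 / 0.304 = 2.280 d⁻¹.
First-order decay: C = 16.96·exp(−k·t) = 16.96·0.8114 = 13.76 mg/L.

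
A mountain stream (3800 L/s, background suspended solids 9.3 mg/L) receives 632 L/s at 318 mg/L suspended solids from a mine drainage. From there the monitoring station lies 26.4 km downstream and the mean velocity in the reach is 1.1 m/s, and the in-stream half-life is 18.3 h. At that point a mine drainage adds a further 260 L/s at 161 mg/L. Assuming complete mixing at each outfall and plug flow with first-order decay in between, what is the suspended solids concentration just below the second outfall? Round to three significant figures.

48.0 mg/L

Conservation of mass: C = (3800·9.300 + 632.0·318.0) / 4432 = 236300/4432 = 53.32 mg/L; combined flow 4432 L/s.
Travel time t = 26.4·1000 / 1.1 = 24000 s = 6.667 h.
Half-life 18.3 h → k = ln 2 / 18.3 = 0.03788 h⁻¹ = 0.9090 d⁻¹.
After decay, C = 53.32 × e^(−kt) = 53.32 × 0.7768 = 41.42 mg/L.
At the second outfall, C = (4432·41.42 + 260.0·161.0) / (4432 + 260.0) = 48.05 mg/L.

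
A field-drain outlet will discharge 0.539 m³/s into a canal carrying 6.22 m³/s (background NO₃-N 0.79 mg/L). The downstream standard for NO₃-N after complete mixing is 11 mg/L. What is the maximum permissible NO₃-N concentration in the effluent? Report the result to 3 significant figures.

129 mg/L

At the limit, (Qr·Cr + Qe·Cₑ)/(Qr + Qe) = 11:
Cₑ = (6.759·11 − 6.220·0.7900) / 0.5390 = 128.8 mg/L.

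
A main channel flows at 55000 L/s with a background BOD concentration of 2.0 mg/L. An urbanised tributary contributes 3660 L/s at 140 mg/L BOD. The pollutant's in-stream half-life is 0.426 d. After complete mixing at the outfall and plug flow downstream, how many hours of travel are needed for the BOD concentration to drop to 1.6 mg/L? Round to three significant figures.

Mass balance: C = (55000·2.000 + 3660·140.0) / 58660 = 622400/58660 = 10.61 mg/L.
Half-life 0.426 d → k = ln 2 / 0.426 = 1.627 d⁻¹.
10.61·exp(−k·t) = 1.6 → t = ln(10.61/1.6)/k = 100500 s = 27.90 h.

27.9 h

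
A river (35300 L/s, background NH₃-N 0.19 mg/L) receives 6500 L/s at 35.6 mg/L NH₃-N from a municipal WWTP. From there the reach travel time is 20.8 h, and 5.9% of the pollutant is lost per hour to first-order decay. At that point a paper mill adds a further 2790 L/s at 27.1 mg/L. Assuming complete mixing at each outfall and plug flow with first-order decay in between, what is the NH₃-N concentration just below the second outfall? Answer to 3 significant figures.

3.20 mg/L

Mass balance: C = (35300·0.1900 + 6500·35.60) / 41800 = 238100/41800 = 5.696 mg/L; combined flow 41800 L/s.
5.9%/h lost → k = −ln(1 − 0.059) = 0.06081 h⁻¹.
Applying C = C₀e^(−kt): 5.696 × 0.2823 = 1.608 mg/L.
At the second outfall, C = (41800·1.608 + 2790·27.10) / (41800 + 2790) = 3.203 mg/L.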